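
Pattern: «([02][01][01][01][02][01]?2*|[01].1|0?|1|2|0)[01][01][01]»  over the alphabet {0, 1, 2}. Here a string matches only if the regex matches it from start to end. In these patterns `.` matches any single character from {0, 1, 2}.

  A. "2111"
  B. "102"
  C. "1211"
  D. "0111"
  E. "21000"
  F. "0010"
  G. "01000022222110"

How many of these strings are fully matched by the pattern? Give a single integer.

A → match
B → no match
C → no match
D → match
E → no match
F → match
G → match
Total matched: 4

4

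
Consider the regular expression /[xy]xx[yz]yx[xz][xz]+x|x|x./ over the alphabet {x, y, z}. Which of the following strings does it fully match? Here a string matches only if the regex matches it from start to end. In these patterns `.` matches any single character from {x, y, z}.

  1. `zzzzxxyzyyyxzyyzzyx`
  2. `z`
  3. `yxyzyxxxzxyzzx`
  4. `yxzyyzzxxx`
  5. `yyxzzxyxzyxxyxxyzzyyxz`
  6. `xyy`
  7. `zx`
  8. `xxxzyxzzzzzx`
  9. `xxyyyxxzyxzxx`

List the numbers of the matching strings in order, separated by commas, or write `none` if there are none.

8

1 → no match
2. `z` → no match
3 → no match
4. `yxzyyzzxxx` → no match
5 → no match
6. `xyy` → no match
7. `zx` → no match
8. `xxxzyxzzzzzx` → match
9 → no match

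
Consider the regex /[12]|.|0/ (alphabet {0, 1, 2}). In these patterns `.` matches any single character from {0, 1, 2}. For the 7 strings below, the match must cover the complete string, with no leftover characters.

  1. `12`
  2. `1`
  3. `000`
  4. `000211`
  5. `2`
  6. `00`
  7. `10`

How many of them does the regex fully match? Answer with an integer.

2

1 → no match
2 → match
3 → no match
4 → no match
5 → match
6 → no match
7 → no match
Total matched: 2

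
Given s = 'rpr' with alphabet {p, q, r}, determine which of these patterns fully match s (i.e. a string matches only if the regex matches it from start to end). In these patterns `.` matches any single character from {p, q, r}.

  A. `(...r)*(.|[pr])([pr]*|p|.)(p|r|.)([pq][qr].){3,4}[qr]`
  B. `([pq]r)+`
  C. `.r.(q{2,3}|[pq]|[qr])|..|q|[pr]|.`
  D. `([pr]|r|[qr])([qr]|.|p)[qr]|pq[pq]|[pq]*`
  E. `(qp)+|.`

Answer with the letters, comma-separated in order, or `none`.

A → no match
B → no match
C → no match
D → match
E → no match

D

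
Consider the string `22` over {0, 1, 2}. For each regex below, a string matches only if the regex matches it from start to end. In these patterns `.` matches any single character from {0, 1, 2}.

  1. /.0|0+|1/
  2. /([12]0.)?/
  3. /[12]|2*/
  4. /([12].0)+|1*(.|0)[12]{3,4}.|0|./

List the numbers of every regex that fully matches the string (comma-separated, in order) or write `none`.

1 → no match
2 → no match
3 → match
4 → no match

3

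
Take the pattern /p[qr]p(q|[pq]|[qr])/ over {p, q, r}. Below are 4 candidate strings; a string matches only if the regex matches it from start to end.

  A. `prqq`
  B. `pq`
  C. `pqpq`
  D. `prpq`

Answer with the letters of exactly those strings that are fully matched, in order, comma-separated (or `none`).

A → no match
B → no match
C → match
D → match

C, D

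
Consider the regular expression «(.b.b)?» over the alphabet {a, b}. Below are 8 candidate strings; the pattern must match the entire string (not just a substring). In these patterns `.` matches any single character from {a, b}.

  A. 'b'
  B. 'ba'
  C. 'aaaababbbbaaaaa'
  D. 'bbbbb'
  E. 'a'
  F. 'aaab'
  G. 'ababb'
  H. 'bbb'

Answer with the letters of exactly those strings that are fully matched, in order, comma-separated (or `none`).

none

A → no match
B → no match
C → no match
D → no match
E → no match
F → no match
G → no match
H → no match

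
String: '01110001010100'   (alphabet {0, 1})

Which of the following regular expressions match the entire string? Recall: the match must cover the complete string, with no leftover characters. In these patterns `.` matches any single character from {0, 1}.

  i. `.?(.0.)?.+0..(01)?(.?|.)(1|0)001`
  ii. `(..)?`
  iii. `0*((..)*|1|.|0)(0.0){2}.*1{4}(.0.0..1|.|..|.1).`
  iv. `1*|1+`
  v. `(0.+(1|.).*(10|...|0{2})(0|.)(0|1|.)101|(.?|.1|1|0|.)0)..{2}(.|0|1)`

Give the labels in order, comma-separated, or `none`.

i → no match — must end with '001'
ii → no match
iii → no match
iv → no match
v → match

v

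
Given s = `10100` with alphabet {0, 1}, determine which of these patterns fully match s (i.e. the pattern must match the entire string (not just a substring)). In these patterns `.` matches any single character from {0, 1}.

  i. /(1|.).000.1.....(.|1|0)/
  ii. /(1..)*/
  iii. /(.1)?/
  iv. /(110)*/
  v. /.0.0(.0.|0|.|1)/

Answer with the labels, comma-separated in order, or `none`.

v

i → no match
ii → no match
iii → no match
iv → no match
v → match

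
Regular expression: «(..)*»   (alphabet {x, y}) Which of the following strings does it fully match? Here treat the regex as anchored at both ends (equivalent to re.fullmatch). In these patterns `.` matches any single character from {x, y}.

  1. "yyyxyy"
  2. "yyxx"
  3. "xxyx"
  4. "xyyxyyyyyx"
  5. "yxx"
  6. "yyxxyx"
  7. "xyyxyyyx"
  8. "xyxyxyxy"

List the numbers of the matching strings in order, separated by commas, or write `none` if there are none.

1, 2, 3, 4, 6, 7, 8

1. "yyyxyy" → match
2. "yyxx" → match
3. "xxyx" → match
4. "xyyxyyyyyx" → match
5. "yxx" → no match
6. "yyxxyx" → match
7. "xyyxyyyx" → match
8. "xyxyxyxy" → match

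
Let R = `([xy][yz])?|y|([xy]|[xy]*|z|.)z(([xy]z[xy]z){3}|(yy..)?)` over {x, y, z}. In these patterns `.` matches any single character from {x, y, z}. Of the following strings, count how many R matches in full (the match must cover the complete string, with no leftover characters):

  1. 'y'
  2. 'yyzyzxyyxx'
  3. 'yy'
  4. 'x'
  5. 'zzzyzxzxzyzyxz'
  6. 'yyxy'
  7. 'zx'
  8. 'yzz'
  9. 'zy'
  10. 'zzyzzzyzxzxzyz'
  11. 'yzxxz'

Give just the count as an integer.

1 → match
2 → no match
3 → match
4 → no match
5 → no match
6 → no match
7 → no match
8 → no match
9 → no match
10 → no match
11 → no match
Total matched: 2

2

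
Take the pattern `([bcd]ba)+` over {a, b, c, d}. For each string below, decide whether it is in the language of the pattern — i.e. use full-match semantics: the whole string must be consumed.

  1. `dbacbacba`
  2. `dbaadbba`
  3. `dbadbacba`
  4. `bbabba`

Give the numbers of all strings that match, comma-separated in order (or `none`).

1, 3, 4

1 → match
2 → no match
3 → match
4 → match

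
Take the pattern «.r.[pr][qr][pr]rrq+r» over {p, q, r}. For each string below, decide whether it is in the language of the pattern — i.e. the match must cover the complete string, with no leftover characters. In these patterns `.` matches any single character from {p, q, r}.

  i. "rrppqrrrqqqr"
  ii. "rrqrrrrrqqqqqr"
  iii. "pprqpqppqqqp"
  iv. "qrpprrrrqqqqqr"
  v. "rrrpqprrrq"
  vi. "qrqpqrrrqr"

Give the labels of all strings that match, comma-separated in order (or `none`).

i. "rrppqrrrqqqr" → match
ii → match
iii. "pprqpqppqqqp" → no match — must end with "qr"
iv → match
v. "rrrpqprrrq" → no match — must end with "qr"
vi. "qrqpqrrrqr" → match

i, ii, iv, vi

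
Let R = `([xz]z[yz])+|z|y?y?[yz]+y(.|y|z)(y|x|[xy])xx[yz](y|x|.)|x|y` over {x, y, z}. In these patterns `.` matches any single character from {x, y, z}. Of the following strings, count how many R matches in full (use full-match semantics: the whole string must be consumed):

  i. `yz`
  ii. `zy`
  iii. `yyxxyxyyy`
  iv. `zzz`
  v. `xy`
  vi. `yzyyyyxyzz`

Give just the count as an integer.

1

i → no match
ii → no match
iii → no match
iv → match
v → no match
vi → no match
Total matched: 1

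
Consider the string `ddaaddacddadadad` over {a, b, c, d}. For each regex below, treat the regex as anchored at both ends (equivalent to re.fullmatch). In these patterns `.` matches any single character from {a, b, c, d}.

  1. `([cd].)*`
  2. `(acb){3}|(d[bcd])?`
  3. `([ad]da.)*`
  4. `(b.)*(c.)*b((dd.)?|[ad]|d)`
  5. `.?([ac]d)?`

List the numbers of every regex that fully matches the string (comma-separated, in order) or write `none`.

1 → no match
2 → no match
3 → match
4 → no match
5 → no match

3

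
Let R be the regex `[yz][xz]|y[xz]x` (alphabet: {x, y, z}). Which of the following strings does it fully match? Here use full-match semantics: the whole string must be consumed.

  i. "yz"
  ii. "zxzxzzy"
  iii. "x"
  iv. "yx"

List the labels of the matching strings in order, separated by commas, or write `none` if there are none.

i, iv

i. "yz" → match
ii. "zxzxzzy" → no match
iii. "x" → no match
iv. "yx" → match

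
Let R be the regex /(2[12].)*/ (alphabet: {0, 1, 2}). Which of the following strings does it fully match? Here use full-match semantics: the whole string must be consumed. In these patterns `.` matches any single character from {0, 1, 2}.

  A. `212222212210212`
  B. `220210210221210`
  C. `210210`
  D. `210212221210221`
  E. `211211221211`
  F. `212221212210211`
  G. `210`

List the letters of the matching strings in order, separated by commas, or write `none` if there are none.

A, B, C, D, E, F, G

A → match
B → match
C → match
D → match
E → match
F → match
G → match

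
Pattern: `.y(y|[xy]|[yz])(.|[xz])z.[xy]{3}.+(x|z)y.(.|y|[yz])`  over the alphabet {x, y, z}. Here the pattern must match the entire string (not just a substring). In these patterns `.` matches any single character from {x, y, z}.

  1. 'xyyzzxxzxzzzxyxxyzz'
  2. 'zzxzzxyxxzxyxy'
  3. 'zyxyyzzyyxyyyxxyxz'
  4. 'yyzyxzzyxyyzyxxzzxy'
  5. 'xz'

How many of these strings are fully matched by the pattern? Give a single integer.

1 → no match
2 → no match
3 → no match
4 → no match
5 → no match
Total matched: 0

0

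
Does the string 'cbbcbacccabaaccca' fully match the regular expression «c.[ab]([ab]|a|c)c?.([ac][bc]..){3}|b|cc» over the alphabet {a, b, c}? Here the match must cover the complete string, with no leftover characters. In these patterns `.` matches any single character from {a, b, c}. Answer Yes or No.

Yes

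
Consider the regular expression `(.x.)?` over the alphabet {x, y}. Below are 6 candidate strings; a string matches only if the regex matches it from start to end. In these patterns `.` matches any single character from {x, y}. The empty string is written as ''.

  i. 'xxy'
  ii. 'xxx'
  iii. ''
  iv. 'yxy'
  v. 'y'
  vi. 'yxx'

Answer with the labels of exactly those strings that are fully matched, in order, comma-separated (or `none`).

i. 'xxy' → match
ii. 'xxx' → match
iii. '' → match
iv. 'yxy' → match
v. 'y' → no match
vi. 'yxx' → match

i, ii, iii, iv, vi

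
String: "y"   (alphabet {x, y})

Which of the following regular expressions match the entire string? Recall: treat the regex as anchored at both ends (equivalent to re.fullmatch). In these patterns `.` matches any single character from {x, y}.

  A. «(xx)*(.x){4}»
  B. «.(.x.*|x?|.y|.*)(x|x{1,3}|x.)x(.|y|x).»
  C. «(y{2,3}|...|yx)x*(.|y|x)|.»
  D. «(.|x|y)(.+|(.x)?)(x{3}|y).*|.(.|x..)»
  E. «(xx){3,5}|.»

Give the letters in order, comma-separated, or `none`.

A → no match — must end with "x"
B → no match
C → match
D → no match
E → match

C, E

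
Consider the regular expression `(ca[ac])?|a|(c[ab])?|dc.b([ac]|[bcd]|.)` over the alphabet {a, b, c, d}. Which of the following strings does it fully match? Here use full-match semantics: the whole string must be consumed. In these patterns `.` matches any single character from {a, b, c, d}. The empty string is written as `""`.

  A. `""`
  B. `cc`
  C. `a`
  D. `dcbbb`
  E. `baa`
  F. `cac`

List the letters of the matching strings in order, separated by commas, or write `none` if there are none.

A → match
B → no match
C → match
D → match
E → no match
F → match

A, C, D, F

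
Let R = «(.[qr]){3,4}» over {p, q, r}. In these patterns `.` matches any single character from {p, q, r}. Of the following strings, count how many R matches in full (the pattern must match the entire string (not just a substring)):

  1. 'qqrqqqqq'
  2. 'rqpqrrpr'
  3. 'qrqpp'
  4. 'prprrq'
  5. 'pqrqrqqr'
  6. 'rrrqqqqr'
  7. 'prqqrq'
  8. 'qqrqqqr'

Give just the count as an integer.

1 → match
2 → match
3 → no match
4 → match
5 → match
6 → match
7 → match
8 → no match
Total matched: 6

6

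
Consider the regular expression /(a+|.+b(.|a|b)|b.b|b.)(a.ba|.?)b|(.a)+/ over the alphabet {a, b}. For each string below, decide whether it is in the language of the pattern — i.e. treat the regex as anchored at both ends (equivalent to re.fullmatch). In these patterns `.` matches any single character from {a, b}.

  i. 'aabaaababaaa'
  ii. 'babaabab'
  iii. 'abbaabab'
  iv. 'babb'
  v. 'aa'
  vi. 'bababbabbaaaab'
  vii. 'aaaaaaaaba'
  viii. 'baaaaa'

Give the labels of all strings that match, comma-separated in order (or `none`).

i → match
ii → match
iii → match
iv → match
v → match
vi → no match
vii → match
viii → match

i, ii, iii, iv, v, vii, viii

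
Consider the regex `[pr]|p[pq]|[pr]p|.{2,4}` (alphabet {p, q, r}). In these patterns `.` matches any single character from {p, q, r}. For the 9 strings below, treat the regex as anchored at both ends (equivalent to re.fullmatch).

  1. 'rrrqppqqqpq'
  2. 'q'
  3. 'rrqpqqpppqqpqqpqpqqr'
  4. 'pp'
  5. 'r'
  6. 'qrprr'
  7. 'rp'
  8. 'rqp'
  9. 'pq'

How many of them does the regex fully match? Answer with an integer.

1. 'rrrqppqqqpq' → no match
2. 'q' → no match
3 → no match
4. 'pp' → match
5. 'r' → match
6. 'qrprr' → no match
7. 'rp' → match
8. 'rqp' → match
9. 'pq' → match
Total matched: 5

5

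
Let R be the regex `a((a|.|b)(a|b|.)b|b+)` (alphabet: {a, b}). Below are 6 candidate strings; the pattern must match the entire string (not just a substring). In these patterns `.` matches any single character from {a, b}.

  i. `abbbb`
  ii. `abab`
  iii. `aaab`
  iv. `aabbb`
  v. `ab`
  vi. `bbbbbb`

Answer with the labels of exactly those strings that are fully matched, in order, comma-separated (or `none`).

i, ii, iii, v

i. `abbbb` → match
ii. `abab` → match
iii. `aaab` → match
iv. `aabbb` → no match
v. `ab` → match
vi. `bbbbbb` → no match — must start with `a`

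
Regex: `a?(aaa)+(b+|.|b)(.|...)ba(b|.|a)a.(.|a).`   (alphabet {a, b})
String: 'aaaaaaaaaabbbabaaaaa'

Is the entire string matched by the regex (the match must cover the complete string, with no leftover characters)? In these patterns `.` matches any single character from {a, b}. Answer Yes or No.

No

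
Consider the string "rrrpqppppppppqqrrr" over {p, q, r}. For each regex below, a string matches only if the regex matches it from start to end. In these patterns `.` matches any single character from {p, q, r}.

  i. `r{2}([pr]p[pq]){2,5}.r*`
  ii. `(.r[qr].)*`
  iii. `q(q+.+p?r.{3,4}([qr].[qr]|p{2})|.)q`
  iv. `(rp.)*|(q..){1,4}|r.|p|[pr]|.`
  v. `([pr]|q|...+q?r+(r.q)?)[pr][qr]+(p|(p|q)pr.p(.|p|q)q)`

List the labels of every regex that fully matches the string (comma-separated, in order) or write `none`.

i

i → match
ii → no match
iii → no match — must start with "q"
iv → no match
v → no match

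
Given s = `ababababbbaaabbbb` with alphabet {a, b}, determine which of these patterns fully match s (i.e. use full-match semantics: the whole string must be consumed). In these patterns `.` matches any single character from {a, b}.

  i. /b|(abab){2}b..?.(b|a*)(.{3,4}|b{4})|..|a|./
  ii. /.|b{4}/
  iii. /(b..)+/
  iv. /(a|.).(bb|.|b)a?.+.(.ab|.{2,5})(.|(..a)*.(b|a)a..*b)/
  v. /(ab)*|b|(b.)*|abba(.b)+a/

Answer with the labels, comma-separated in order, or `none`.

i, iv

i → match
ii → no match
iii → no match — must start with `b`
iv → match
v → no match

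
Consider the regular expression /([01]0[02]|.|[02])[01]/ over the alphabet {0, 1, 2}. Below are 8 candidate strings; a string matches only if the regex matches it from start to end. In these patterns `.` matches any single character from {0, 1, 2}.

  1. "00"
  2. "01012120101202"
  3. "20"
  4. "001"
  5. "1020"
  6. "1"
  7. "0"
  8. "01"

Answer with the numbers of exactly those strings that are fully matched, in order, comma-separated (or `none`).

1, 3, 5, 8

1 → match
2 → no match
3 → match
4 → no match
5 → match
6 → no match
7 → no match
8 → match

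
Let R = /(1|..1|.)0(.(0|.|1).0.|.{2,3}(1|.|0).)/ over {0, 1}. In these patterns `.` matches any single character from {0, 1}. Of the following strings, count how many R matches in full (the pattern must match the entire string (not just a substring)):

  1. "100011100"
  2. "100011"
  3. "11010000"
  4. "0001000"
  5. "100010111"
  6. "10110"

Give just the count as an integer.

2

1. "100011100" → no match
2. "100011" → match
3. "11010000" → no match
4. "0001000" → match
5. "100010111" → no match
6. "10110" → no match
Total matched: 2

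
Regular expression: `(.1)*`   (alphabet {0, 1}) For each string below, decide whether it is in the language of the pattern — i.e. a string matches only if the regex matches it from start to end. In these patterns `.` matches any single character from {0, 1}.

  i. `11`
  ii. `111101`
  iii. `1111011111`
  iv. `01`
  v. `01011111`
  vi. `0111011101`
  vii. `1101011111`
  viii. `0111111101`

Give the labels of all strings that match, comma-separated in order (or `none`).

i → match
ii → match
iii → match
iv → match
v → match
vi → match
vii → match
viii → match

i, ii, iii, iv, v, vi, vii, viii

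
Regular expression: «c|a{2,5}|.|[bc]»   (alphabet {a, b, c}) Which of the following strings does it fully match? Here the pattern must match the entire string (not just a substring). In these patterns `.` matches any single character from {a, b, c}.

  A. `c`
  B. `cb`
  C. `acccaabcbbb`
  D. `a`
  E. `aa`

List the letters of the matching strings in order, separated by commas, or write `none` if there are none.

A, D, E

A → match
B → no match
C → no match
D → match
E → match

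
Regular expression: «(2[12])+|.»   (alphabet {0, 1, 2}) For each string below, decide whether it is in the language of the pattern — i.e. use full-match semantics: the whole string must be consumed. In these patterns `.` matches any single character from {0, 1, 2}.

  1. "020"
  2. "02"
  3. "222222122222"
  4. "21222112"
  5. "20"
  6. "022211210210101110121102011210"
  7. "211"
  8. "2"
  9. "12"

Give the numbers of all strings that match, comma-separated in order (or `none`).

8

1 → no match
2 → no match
3 → no match
4 → no match
5 → no match
6 → no match
7 → no match
8 → match
9 → no match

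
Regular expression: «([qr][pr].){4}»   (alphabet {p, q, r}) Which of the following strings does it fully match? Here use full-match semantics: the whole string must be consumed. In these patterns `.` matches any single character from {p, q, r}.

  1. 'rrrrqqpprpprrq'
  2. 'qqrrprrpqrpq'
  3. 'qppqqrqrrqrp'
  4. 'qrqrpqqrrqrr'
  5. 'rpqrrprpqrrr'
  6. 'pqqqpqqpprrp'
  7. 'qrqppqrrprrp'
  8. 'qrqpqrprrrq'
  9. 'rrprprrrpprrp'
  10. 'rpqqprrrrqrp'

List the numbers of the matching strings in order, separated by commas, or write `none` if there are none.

1 → no match
2 → no match
3 → no match
4 → match
5 → match
6 → no match
7 → no match
8 → no match
9 → no match
10 → match

4, 5, 10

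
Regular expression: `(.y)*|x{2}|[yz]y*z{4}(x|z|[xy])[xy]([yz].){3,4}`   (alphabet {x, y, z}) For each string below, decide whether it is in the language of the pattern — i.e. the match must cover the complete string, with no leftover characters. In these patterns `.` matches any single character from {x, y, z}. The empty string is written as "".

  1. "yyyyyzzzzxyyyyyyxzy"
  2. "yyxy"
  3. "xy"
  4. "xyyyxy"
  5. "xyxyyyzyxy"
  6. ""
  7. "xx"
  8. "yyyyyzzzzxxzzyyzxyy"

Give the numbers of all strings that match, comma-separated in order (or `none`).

1 → match
2 → match
3 → match
4 → match
5 → match
6 → match
7 → match
8 → match

1, 2, 3, 4, 5, 6, 7, 8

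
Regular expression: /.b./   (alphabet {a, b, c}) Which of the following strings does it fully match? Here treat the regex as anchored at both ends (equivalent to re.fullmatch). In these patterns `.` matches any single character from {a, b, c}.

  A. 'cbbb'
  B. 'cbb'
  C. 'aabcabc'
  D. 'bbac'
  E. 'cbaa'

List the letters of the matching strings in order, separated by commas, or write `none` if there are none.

B

A → no match
B → match
C → no match
D → no match
E → no match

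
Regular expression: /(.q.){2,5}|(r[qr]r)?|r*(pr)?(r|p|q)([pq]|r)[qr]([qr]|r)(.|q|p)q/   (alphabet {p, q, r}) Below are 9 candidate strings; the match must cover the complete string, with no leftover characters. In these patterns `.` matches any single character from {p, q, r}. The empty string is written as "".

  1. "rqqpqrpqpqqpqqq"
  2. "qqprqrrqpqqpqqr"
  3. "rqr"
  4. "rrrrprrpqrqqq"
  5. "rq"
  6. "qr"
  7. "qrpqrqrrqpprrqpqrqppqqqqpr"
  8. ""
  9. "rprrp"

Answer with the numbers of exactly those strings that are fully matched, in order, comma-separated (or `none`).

1 → match
2 → match
3 → match
4 → no match
5 → no match
6 → no match
7 → no match
8 → match
9 → no match

1, 2, 3, 8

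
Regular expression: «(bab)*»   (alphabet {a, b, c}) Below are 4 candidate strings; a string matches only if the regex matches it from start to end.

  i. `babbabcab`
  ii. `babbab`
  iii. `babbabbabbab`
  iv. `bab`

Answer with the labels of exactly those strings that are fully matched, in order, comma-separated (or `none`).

i → no match
ii → match
iii → match
iv → match

ii, iii, iv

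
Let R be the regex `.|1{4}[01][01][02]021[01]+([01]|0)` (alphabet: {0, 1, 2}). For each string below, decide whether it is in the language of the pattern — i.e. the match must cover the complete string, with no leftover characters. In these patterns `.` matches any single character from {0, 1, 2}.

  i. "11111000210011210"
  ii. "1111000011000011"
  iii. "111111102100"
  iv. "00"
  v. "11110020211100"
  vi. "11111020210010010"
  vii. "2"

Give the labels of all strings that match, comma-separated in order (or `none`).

i → no match
ii → no match
iii. "111111102100" → no match
iv. "00" → no match
v → match
vi → match
vii. "2" → match

v, vi, vii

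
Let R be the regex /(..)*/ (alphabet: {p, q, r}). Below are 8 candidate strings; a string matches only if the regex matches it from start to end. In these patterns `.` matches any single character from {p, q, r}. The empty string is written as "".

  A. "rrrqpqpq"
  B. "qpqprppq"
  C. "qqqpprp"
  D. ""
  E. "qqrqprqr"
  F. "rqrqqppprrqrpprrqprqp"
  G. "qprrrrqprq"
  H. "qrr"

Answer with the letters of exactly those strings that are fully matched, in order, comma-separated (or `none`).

A, B, D, E, G

A → match
B → match
C → no match
D → match
E → match
F → no match
G → match
H → no match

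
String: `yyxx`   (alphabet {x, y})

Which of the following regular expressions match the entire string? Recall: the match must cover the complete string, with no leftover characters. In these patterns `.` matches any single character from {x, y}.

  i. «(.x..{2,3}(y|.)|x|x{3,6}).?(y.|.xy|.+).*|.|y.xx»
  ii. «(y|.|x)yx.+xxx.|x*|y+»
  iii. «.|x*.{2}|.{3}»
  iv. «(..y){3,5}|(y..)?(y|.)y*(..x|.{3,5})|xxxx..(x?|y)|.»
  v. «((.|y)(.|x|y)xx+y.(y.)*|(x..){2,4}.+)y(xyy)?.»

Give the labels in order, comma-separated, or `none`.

i, iv

i → match
ii → no match
iii → no match
iv → match
v → no match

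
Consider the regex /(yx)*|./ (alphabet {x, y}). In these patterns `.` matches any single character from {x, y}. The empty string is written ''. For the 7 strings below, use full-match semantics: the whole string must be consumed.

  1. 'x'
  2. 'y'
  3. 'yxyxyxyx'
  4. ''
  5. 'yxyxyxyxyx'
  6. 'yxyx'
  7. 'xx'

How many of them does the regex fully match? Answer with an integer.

6

1 → match
2 → match
3 → match
4 → match
5 → match
6 → match
7 → no match
Total matched: 6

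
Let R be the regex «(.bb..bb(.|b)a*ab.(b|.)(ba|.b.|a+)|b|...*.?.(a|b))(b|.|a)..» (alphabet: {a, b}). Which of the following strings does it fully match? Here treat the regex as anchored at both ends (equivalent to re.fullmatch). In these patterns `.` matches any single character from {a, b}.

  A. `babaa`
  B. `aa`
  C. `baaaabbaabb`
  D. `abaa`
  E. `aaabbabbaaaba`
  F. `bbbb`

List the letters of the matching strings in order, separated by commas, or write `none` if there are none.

C, E, F

A → no match
B → no match
C → match
D → no match
E → match
F → match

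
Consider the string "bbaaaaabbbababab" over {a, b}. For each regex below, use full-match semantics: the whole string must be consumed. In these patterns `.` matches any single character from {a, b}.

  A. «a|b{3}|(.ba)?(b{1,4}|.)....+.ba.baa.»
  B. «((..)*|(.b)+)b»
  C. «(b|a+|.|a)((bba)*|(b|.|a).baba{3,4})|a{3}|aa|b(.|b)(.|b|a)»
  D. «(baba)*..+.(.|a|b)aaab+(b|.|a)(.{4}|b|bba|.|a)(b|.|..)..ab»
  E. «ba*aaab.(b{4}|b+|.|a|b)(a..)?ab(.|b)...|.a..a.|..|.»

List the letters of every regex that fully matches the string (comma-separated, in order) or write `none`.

D

A → no match
B → no match
C → no match
D → match
E → no match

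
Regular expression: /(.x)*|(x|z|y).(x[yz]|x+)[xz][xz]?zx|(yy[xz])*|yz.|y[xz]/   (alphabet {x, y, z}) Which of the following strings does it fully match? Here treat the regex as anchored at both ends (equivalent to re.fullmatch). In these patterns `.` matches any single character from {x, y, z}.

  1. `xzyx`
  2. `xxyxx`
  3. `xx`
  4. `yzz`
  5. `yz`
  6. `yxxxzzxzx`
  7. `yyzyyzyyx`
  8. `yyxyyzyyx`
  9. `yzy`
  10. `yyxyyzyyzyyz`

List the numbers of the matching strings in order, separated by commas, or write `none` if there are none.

1 → no match
2 → no match
3 → match
4 → match
5 → match
6 → no match
7 → match
8 → match
9 → match
10 → match

3, 4, 5, 7, 8, 9, 10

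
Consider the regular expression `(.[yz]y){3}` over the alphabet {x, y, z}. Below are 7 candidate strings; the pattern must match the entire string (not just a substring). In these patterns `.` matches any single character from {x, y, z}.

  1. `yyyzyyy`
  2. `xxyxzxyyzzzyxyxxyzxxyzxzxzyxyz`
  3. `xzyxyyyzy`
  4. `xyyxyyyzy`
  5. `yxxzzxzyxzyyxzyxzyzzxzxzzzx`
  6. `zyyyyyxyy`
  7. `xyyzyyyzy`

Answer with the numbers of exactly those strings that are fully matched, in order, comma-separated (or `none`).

1 → no match
2 → no match — must end with `y`
3 → match
4 → match
5 → no match — must end with `y`
6 → match
7 → match

3, 4, 6, 7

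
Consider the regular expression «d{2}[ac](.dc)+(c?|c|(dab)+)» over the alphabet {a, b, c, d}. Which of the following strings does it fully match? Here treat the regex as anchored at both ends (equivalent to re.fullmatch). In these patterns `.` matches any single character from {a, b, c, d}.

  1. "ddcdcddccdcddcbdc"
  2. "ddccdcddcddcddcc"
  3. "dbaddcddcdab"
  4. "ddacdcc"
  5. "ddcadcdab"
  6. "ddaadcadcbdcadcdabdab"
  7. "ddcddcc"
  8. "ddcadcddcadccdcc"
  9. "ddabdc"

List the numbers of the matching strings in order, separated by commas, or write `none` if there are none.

1 → no match
2 → match
3. "dbaddcddcdab" → no match
4. "ddacdcc" → match
5. "ddcadcdab" → match
6 → match
7. "ddcddcc" → match
8 → match
9. "ddabdc" → match

2, 4, 5, 6, 7, 8, 9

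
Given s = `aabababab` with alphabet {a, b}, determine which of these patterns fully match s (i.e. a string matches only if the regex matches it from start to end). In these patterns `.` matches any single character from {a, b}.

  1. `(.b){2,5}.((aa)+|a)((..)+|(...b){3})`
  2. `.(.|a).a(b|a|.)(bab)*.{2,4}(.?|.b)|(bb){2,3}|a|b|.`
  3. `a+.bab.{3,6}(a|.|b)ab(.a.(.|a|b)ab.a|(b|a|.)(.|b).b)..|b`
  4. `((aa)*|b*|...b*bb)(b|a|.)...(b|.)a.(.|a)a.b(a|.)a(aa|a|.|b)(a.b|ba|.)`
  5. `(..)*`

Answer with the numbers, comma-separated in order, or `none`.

2

1 → no match
2 → match
3 → no match
4 → no match
5 → no match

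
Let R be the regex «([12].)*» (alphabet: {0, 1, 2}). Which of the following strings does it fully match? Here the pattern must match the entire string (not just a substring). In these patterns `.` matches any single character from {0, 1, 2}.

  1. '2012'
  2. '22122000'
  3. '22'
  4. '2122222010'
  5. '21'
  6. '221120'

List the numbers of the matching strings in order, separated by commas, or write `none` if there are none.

1, 3, 4, 5, 6

1 → match
2 → no match
3 → match
4 → match
5 → match
6 → match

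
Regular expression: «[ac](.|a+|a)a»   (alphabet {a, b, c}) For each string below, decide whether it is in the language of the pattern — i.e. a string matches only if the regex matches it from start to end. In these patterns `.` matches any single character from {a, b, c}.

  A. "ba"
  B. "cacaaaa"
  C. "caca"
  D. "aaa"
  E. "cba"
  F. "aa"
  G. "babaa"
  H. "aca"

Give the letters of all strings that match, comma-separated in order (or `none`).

D, E, H

A → no match
B → no match
C → no match
D → match
E → match
F → no match
G → no match
H → match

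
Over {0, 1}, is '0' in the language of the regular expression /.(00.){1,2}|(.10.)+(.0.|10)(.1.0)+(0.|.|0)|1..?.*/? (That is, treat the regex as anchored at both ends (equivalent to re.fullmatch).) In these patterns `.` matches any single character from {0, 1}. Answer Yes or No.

No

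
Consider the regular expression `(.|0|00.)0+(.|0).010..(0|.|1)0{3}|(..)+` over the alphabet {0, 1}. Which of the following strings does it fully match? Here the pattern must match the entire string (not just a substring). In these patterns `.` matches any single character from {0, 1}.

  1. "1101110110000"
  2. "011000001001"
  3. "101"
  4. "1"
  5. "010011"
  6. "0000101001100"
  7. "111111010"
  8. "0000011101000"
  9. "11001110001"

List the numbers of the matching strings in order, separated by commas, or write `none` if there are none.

1 → no match
2 → match
3 → no match
4 → no match
5 → match
6 → no match
7 → no match
8 → no match
9 → no match

2, 5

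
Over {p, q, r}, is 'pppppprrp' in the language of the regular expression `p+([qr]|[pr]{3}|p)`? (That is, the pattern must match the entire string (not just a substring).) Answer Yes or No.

Yes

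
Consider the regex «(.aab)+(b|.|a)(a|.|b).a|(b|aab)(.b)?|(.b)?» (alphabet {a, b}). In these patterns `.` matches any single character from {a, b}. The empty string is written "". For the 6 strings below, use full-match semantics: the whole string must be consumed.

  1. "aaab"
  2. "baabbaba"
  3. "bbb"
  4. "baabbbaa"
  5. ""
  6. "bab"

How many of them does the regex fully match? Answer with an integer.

1 → no match
2 → match
3 → match
4 → match
5 → match
6 → match
Total matched: 5

5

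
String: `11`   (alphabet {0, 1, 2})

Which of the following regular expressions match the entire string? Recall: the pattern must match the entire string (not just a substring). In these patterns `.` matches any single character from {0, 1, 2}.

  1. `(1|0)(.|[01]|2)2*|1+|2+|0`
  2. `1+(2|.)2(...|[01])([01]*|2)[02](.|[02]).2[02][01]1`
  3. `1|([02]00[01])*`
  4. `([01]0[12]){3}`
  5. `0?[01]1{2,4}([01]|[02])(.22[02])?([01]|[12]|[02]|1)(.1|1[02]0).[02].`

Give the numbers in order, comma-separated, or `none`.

1

1 → match
2 → no match
3 → no match
4 → no match
5 → no match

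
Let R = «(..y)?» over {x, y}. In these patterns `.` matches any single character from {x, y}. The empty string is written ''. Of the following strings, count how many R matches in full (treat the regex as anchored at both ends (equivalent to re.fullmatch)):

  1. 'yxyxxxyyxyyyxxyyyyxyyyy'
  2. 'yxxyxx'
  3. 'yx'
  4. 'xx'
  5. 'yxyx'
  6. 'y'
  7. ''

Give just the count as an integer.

1 → no match
2 → no match
3 → no match
4 → no match
5 → no match
6 → no match
7 → match
Total matched: 1

1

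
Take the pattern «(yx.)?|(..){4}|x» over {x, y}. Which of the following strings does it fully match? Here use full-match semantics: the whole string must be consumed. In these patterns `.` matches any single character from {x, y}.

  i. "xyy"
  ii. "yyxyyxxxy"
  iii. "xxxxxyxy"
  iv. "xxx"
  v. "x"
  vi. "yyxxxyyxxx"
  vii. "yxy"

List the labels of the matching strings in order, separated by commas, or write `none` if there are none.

i → no match
ii → no match
iii → match
iv → no match
v → match
vi → no match
vii → match

iii, v, vii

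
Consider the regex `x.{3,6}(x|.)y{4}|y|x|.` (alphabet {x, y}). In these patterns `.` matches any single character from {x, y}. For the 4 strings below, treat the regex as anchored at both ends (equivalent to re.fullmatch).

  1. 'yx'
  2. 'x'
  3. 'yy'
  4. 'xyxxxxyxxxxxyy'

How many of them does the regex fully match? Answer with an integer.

1

1. 'yx' → no match
2. 'x' → match
3. 'yy' → no match
4 → no match
Total matched: 1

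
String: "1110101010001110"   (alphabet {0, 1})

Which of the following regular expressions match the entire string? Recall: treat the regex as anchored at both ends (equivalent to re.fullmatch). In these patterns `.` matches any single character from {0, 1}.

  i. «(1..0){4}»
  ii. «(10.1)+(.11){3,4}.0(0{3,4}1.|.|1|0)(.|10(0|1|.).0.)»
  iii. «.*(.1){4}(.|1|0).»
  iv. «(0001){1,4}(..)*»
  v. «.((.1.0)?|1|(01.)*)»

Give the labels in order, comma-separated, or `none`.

i

i → match
ii → no match — must start with "10"
iii → no match
iv → no match — must start with "0001"
v → no match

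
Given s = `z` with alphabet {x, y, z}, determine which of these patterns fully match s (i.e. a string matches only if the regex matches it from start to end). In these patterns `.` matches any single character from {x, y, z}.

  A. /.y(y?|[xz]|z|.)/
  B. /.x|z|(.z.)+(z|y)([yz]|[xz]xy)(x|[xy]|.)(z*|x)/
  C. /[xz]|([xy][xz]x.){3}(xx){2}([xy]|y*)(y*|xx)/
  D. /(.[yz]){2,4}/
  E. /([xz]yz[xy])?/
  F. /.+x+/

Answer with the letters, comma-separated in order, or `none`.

B, C

A → no match
B → match
C → match
D → no match
E → no match
F → no match — must end with `x`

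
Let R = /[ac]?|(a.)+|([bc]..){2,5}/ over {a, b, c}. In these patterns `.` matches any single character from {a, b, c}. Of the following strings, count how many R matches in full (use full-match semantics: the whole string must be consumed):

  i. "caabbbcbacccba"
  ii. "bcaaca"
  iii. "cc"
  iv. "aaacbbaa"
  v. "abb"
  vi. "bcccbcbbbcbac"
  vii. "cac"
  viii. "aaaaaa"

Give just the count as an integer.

1

i → no match
ii → no match
iii → no match
iv → no match
v → no match
vi → no match
vii → no match
viii → match
Total matched: 1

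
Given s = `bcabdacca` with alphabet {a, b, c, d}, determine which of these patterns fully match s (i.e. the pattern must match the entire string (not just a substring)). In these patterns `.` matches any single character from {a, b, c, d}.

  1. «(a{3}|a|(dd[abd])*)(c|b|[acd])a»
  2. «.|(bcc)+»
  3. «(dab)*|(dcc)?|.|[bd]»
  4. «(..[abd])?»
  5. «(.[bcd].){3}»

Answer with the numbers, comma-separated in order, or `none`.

1 → no match
2 → no match
3 → no match
4 → no match
5 → match

5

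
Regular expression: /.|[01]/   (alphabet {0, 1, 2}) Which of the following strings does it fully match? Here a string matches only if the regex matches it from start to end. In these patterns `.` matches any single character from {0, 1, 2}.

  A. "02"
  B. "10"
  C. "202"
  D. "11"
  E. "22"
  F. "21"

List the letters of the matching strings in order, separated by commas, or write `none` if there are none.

A → no match
B → no match
C → no match
D → no match
E → no match
F → no match

none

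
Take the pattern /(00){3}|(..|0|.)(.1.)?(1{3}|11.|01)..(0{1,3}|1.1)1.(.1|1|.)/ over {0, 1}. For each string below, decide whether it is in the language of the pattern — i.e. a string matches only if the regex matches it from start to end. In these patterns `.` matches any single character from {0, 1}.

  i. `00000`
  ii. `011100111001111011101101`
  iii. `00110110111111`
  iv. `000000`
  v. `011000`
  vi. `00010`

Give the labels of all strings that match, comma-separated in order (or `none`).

iii, iv

i → no match
ii → no match
iii → match
iv → match
v → no match
vi → no match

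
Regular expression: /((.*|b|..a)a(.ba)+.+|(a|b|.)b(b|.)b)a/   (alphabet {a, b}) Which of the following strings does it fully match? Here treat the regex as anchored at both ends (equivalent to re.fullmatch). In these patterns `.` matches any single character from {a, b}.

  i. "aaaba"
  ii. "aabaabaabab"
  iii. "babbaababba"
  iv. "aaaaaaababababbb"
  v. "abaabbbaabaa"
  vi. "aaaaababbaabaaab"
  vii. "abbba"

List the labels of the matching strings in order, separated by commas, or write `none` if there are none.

i. "aaaba" → no match
ii. "aabaabaabab" → no match — must end with "a"
iii. "babbaababba" → match
iv → no match — must end with "a"
v. "abaabbbaabaa" → no match
vi → no match — must end with "a"
vii. "abbba" → match

iii, vii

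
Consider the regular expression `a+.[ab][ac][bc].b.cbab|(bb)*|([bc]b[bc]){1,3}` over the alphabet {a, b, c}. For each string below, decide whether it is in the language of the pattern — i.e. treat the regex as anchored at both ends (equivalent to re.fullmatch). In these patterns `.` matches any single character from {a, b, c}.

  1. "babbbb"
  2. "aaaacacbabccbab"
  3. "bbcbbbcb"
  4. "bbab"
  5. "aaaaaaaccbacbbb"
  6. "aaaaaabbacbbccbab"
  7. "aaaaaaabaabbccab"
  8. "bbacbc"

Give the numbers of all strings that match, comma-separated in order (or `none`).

2, 6

1 → no match
2 → match
3 → no match
4 → no match
5 → no match
6 → match
7 → no match
8 → no match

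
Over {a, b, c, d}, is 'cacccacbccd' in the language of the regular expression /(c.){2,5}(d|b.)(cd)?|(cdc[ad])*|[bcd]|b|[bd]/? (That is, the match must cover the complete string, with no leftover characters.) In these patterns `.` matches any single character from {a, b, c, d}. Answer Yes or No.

Yes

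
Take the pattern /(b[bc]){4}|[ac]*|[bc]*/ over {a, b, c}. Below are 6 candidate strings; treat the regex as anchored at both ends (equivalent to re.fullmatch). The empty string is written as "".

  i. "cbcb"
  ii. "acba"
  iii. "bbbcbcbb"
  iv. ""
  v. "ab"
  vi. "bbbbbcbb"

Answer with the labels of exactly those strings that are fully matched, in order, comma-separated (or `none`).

i → match
ii → no match
iii → match
iv → match
v → no match
vi → match

i, iii, iv, vi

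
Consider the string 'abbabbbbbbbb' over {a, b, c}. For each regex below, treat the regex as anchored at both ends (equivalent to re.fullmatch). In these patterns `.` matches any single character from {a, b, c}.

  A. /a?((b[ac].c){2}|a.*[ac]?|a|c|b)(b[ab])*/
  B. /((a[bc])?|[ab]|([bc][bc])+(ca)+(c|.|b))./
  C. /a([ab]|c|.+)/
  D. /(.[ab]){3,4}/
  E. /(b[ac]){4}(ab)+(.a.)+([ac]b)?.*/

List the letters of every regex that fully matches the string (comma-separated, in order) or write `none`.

A → match
B → no match
C → match
D → no match
E → no match — must start with 'b'

A, C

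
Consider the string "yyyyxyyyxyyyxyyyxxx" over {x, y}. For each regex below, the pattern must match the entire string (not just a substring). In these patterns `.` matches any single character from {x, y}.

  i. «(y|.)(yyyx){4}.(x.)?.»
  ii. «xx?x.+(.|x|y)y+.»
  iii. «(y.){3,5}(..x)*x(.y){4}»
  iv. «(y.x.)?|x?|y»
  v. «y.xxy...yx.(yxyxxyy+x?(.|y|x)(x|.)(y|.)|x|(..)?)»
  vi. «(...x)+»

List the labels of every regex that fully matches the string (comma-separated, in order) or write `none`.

i → match
ii → no match — must start with "x"
iii → no match — must end with "y"
iv → no match
v → no match
vi → no match

i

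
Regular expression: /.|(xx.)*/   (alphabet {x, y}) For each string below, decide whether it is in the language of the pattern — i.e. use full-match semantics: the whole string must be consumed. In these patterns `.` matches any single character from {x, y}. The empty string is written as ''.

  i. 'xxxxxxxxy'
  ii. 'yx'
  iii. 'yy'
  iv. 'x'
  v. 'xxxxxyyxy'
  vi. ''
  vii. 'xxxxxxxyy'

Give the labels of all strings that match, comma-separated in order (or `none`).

i, iv, vi

i → match
ii → no match
iii → no match
iv → match
v → no match
vi → match
vii → no match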